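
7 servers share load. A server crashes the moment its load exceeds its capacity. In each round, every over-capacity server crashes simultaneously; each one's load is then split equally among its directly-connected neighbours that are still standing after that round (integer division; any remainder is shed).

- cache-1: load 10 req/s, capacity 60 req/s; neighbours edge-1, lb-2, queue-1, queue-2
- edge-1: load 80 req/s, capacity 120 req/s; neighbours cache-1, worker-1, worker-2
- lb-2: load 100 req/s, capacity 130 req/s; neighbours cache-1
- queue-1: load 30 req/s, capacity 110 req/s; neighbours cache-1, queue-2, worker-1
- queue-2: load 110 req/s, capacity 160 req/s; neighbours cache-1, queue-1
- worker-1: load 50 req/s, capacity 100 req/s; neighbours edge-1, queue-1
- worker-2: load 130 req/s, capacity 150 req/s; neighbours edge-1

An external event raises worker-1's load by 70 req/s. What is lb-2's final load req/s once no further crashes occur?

126

Round 1 — worker-1 at 120 > 100. worker-1 crashes.
  worker-1 sheds 120 req/s to edge-1, queue-1: 60 each.
    edge-1: 80+60 = 140 > 120
    queue-1: 30+60 = 90 ≤ 110
Round 2 — edge-1 crashes.
  edge-1 sheds 140 req/s to cache-1, worker-2: 70 each.
    cache-1: 10+70 = 80 > 60
    worker-2: 130+70 = 200 > 150
Round 3 — cache-1, worker-2 crash.
  cache-1 sheds 80 req/s to lb-2, queue-1, queue-2: 26 each (2 lost).
    lb-2: 100+26 = 126 ≤ 130
    queue-1: 90+26 = 116 > 110
    queue-2: 110+26 = 136 ≤ 160
  worker-2 sheds 200 req/s: no online neighbours, lost.
Round 4 — queue-1 crashes.
  queue-1 sheds 116 req/s to queue-2: 116 each.
    queue-2: 136+116 = 252 > 160
Round 5 — queue-2 crashes.
  queue-2 sheds 252 req/s: no online neighbours, lost.
No further crashes.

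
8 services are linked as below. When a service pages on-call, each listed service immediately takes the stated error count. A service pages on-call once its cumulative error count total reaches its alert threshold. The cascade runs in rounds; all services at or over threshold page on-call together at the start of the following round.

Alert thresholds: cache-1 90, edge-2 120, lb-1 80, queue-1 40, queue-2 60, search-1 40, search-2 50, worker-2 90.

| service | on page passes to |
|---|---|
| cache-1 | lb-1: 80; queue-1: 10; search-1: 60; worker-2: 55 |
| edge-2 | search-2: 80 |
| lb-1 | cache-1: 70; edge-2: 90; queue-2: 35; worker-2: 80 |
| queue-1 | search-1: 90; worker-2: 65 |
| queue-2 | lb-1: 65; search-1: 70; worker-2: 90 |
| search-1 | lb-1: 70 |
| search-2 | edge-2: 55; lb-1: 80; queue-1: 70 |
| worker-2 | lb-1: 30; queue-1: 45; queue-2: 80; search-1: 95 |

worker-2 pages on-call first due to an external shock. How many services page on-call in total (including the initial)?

Round 1 — worker-2 pages on-call (initial).
  lb-1: +30 → 30 < 80
  queue-1: +45 → 45 ≥ 40
  queue-2: +80 → 80 ≥ 60
  search-1: +95 → 95 ≥ 40
Round 2 — queue-1, queue-2, search-1 page on-call.
  lb-1: +65+70 → 165 ≥ 80
Round 3 — lb-1 pages on-call.
  cache-1: +70 → 70 < 90
  edge-2: +90 → 90 < 120
No further pages.

5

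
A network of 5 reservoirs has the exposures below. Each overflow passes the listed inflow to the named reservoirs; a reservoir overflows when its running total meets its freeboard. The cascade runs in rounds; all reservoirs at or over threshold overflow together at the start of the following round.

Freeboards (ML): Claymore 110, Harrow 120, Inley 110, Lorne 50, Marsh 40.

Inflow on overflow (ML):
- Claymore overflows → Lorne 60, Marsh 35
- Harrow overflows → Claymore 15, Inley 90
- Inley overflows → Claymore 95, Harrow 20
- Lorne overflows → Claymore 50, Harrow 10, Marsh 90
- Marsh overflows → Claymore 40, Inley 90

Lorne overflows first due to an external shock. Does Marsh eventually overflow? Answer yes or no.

yes

Round 1 — Lorne overflows (initial).
  Claymore: +50 → 50 < 110
  Harrow: +10 → 10 < 120
  Marsh: +90 → 90 ≥ 40
Round 2 — Marsh overflows.
  Claymore: +40 → 90 < 110
  Inley: +90 → 90 < 110
No further overflows.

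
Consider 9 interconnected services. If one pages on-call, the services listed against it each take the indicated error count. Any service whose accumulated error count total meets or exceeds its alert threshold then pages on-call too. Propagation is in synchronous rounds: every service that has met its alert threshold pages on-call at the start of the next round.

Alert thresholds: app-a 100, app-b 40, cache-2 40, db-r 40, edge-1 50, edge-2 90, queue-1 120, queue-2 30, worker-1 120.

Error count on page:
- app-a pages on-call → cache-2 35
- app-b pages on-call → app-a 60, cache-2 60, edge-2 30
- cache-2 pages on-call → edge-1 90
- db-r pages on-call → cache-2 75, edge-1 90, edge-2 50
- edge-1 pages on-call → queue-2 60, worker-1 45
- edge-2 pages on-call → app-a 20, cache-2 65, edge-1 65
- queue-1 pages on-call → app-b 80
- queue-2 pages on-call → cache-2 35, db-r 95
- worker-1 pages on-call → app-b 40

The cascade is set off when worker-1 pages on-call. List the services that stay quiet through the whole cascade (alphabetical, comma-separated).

app-a, edge-2, queue-1

Round 1 — worker-1 pages on-call (initial).
  app-b: +40 → 40 ≥ 40
Round 2 — app-b pages on-call.
  app-a: +60 → 60 < 100
  cache-2: +60 → 60 ≥ 40
  edge-2: +30 → 30 < 90
Round 3 — cache-2 pages on-call.
  edge-1: +90 → 90 ≥ 50
Round 4 — edge-1 pages on-call.
  queue-2: +60 → 60 ≥ 30
Round 5 — queue-2 pages on-call.
  db-r: +95 → 95 ≥ 40
Round 6 — db-r pages on-call.
  edge-2: +50 → 80 < 90
No further pages.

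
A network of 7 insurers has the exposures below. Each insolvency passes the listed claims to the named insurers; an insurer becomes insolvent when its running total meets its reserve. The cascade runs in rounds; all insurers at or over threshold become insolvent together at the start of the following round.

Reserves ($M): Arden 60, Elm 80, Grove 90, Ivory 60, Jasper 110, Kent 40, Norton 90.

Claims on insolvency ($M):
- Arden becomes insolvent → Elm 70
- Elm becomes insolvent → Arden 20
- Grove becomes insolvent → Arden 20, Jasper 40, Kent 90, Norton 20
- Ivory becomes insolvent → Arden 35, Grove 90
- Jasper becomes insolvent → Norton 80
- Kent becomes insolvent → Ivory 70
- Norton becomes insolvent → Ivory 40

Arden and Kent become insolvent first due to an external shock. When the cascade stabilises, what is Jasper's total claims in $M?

40

Round 1 — Arden, Kent become insolvent (initial).
  Elm: +70 → 70 < 80
  Ivory: +70 → 70 ≥ 60
Round 2 — Ivory becomes insolvent.
  Grove: +90 → 90 ≥ 90
Round 3 — Grove becomes insolvent.
  Jasper: +40 → 40 < 110
  Norton: +20 → 20 < 90
No further insolvencies.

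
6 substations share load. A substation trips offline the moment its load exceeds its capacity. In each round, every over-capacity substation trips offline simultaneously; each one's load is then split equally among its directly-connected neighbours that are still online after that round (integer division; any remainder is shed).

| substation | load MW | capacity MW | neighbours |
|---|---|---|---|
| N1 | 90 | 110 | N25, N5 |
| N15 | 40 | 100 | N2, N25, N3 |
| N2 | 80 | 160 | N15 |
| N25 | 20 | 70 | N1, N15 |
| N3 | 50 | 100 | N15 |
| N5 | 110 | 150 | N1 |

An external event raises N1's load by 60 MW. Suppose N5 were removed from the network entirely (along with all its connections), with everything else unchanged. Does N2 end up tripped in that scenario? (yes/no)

With N5 removed:
Round 1 — N1 at 150 > 110. N1 trips offline.
  N1 sheds 150 MW to N25: 150 each.
    N25: 20+150 = 170 > 70
Round 2 — N25 trips offline.
  N25 sheds 170 MW to N15: 170 each.
    N15: 40+170 = 210 > 100
Round 3 — N15 trips offline.
  N15 sheds 210 MW to N2, N3: 105 each.
    N2: 80+105 = 185 > 160
    N3: 50+105 = 155 > 100
Round 4 — N2, N3 trip offline.
  N2 sheds 185 MW: no online neighbours, lost.
  N3 sheds 155 MW: no online neighbours, lost.
No further trips.

yes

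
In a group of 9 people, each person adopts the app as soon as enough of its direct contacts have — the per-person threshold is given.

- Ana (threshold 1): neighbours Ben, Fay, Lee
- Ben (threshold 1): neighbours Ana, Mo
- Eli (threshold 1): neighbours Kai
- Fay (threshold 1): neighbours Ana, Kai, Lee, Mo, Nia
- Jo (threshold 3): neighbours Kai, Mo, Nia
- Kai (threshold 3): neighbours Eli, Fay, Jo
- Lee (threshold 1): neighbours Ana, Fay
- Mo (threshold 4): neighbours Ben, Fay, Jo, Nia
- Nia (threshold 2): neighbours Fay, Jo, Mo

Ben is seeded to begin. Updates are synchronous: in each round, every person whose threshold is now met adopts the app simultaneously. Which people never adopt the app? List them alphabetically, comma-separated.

Eli, Jo, Kai, Mo, Nia

Round 1 — Ben adopts the app (initial).
Round 2 — checking thresholds:
  Ana: 1 of 3 neighbours ≥ 1, adopts the app.
  Mo: 1 of 4 neighbours < 4, below threshold.
Round 3 — checking thresholds:
  Fay: 1 of 5 neighbours ≥ 1, adopts the app.
  Lee: 1 of 2 neighbours ≥ 1, adopts the app.
  Mo: 1 of 4 neighbours < 4, below threshold.
Round 4 — no new adoptions; cascade stops.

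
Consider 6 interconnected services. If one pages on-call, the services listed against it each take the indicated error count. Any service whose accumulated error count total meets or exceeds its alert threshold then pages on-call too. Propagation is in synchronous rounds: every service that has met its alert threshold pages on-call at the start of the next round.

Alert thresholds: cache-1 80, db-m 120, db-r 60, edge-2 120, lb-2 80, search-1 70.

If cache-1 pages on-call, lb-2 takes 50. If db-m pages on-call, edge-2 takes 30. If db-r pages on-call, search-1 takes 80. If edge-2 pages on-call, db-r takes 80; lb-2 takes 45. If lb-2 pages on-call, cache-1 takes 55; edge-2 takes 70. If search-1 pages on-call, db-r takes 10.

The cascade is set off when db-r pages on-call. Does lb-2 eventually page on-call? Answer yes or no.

no

Round 1 — db-r pages on-call (initial).
  search-1: +80 → 80 ≥ 70
Round 2 — search-1 pages on-call.
No further pages.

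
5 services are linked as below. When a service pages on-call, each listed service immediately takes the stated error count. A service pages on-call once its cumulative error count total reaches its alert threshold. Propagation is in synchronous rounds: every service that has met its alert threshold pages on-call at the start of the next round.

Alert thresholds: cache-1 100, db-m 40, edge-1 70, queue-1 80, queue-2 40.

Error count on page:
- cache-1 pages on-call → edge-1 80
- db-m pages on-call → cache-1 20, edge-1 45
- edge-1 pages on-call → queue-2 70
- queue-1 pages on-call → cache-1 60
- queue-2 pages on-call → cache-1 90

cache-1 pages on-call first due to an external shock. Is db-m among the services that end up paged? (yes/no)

Round 1 — cache-1 pages on-call (initial).
  edge-1: +80 → 80 ≥ 70
Round 2 — edge-1 pages on-call.
  queue-2: +70 → 70 ≥ 40
Round 3 — queue-2 pages on-call.
No further pages.

no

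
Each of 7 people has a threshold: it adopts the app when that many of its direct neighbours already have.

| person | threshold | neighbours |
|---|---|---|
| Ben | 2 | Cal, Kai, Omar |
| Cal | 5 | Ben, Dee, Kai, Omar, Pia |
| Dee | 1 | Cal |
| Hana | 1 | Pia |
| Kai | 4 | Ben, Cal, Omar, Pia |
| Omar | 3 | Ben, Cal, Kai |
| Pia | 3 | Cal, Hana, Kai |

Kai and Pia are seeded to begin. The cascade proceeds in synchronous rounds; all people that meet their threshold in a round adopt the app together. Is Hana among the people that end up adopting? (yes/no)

Round 1 — Kai, Pia adopt the app (initial).
Round 2 — checking thresholds:
  Ben: 1 of 3 neighbours < 2, below threshold.
  Cal: 2 of 5 neighbours < 5, below threshold.
  Hana: 1 of 1 neighbours ≥ 1, adopts the app.
  Omar: 1 of 3 neighbours < 3, below threshold.
Round 3 — no new adoptions; cascade stops.

yes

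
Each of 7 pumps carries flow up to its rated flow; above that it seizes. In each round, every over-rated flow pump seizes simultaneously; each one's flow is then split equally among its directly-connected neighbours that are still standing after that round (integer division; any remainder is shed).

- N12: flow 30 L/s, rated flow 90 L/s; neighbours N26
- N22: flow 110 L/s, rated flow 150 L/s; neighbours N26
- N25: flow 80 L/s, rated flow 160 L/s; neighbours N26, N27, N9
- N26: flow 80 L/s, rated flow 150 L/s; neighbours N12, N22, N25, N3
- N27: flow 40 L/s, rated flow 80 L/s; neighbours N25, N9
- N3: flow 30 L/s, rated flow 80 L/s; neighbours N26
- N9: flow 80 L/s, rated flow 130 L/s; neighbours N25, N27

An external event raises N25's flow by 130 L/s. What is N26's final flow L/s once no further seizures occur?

Round 1 — N25 at 210 > 160. N25 seizes.
  N25 sheds 210 L/s to N26, N27, N9: 70 each.
    N26: 80+70 = 150 ≤ 150
    N27: 40+70 = 110 > 80
    N9: 80+70 = 150 > 130
Round 2 — N27, N9 seize.
  N27 sheds 110 L/s: no online neighbours, lost.
  N9 sheds 150 L/s: no online neighbours, lost.
No further seizures.

150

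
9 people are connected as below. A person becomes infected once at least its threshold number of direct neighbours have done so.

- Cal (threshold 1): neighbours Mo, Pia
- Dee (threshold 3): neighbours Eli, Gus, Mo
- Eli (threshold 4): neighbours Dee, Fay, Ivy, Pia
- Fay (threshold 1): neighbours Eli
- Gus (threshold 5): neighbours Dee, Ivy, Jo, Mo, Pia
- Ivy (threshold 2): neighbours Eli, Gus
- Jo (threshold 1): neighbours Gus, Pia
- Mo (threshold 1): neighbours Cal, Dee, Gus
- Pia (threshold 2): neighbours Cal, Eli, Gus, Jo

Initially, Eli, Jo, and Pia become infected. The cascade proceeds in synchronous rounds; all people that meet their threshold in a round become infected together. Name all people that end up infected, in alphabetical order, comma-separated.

Round 1 — Eli, Jo, Pia become infected (initial).
Round 2 — checking thresholds:
  Cal: 1 of 2 neighbours ≥ 1, becomes infected.
  Dee: 1 of 3 neighbours < 3, holds.
  Fay: 1 of 1 neighbours ≥ 1, becomes infected.
  Gus: 2 of 5 neighbours < 5, holds.
  Ivy: 1 of 2 neighbours < 2, holds.
Round 3 — checking thresholds:
  Dee: 1 of 3 neighbours < 3, holds.
  Gus: 2 of 5 neighbours < 5, holds.
  Ivy: 1 of 2 neighbours < 2, holds.
  Mo: 1 of 3 neighbours ≥ 1, becomes infected.
Round 4 — no new infections; cascade stops.

Cal, Eli, Fay, Jo, Mo, Pia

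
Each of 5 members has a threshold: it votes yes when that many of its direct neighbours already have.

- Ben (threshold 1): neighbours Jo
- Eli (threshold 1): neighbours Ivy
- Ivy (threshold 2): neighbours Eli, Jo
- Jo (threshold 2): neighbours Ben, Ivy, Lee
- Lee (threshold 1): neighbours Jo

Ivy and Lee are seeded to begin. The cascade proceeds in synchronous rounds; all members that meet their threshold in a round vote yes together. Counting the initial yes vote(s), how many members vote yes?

Round 1 — Ivy, Lee vote yes (initial).
Round 2 — checking thresholds:
  Eli: 1 of 1 neighbours ≥ 1, votes yes.
  Jo: 2 of 3 neighbours ≥ 2, votes yes.
Round 3 — checking thresholds:
  Ben: 1 of 1 neighbours ≥ 1, votes yes.
Round 4 — no new yes votes; cascade stops.

5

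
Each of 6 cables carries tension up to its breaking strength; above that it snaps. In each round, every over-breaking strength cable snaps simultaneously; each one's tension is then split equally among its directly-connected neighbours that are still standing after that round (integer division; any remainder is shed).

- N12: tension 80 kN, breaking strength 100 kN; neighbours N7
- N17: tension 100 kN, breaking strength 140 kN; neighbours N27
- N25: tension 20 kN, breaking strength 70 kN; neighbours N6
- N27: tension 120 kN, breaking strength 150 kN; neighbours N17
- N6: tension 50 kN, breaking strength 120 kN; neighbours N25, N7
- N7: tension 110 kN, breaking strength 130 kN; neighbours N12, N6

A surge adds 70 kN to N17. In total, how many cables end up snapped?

2

Round 1 — N17 at 170 > 140. N17 snaps.
  N17 sheds 170 kN to N27: 170 each.
    N27: 120+170 = 290 > 150
Round 2 — N27 snaps.
  N27 sheds 290 kN: no online neighbours, lost.
No further breaks.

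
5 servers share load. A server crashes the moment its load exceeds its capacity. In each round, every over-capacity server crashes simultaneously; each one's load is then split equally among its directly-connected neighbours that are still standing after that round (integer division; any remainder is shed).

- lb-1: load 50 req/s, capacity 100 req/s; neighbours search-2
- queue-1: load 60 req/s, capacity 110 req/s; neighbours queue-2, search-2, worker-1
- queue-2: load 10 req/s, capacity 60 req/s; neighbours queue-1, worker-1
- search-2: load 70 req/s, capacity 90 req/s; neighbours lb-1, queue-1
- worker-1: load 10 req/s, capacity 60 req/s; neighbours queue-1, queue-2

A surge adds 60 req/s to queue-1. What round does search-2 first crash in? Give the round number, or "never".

2

Round 1 — queue-1 at 120 > 110. queue-1 crashes.
  queue-1 sheds 120 req/s to queue-2, search-2, worker-1: 40 each.
    queue-2: 10+40 = 50 ≤ 60
    search-2: 70+40 = 110 > 90
    worker-1: 10+40 = 50 ≤ 60
Round 2 — search-2 crashes.
  search-2 sheds 110 req/s to lb-1: 110 each.
    lb-1: 50+110 = 160 > 100
Round 3 — lb-1 crashes.
  lb-1 sheds 160 req/s: no online neighbours, lost.
No further crashes.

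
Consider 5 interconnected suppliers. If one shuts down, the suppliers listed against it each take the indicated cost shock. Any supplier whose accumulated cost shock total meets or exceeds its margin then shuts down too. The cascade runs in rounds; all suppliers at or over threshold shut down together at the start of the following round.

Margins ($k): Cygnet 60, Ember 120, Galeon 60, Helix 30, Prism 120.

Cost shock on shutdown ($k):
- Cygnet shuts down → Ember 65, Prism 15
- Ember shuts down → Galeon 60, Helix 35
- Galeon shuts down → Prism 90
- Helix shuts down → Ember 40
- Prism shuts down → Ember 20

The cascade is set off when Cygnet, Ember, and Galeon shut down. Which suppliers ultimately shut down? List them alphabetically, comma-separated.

Round 1 — Cygnet, Ember, Galeon shut down (initial).
  Helix: +35 → 35 ≥ 30
  Prism: +15+90 → 105 < 120
Round 2 — Helix shuts down.
No further shutdowns.

Cygnet, Ember, Galeon, Helix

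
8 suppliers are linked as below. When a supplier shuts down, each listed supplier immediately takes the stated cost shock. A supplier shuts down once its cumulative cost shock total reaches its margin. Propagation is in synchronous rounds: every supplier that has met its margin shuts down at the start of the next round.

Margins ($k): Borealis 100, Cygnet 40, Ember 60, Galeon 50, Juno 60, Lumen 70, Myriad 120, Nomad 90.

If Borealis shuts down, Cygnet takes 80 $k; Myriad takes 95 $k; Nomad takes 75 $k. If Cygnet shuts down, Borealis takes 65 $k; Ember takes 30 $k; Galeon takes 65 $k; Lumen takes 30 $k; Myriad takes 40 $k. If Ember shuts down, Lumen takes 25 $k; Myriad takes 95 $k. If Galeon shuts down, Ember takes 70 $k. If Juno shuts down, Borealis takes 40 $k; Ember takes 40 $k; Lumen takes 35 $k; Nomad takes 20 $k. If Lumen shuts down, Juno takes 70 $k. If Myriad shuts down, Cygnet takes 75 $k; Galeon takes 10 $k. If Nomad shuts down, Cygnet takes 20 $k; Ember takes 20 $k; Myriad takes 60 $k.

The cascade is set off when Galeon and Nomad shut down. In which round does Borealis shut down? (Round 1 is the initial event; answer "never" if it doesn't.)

Round 1 — Galeon, Nomad shut down (initial).
  Cygnet: +20 → 20 < 40
  Ember: +70+20 → 90 ≥ 60
  Myriad: +60 → 60 < 120
Round 2 — Ember shuts down.
  Lumen: +25 → 25 < 70
  Myriad: +95 → 155 ≥ 120
Round 3 — Myriad shuts down.
  Cygnet: +75 → 95 ≥ 40
Round 4 — Cygnet shuts down.
  Borealis: +65 → 65 < 100
  Lumen: +30 → 55 < 70
No further shutdowns.

never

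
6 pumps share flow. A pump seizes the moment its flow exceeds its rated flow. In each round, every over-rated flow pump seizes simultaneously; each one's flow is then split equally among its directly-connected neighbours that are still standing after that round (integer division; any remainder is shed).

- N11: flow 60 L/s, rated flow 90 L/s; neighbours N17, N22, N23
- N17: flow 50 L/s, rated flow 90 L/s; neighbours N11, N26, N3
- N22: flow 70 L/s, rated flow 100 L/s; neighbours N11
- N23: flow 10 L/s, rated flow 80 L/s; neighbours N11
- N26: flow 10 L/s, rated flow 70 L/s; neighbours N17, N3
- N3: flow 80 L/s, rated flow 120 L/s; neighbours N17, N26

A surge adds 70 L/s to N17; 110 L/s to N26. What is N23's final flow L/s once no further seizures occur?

70

Round 1 — N17 at 120 > 90; N26 at 120 > 70. N17, N26 seize.
  N17 sheds 120 L/s to N11, N3: 60 each.
    N11: 60+60 = 120 > 90
    N3: 80+60 = 140 > 120
  N26 sheds 120 L/s to N3: 120 each.
    N3: 140+120 = 260 > 120
Round 2 — N11, N3 seize.
  N11 sheds 120 L/s to N22, N23: 60 each.
    N22: 70+60 = 130 > 100
    N23: 10+60 = 70 ≤ 80
  N3 sheds 260 L/s: no online neighbours, lost.
Round 3 — N22 seizes.
  N22 sheds 130 L/s: no online neighbours, lost.
No further seizures.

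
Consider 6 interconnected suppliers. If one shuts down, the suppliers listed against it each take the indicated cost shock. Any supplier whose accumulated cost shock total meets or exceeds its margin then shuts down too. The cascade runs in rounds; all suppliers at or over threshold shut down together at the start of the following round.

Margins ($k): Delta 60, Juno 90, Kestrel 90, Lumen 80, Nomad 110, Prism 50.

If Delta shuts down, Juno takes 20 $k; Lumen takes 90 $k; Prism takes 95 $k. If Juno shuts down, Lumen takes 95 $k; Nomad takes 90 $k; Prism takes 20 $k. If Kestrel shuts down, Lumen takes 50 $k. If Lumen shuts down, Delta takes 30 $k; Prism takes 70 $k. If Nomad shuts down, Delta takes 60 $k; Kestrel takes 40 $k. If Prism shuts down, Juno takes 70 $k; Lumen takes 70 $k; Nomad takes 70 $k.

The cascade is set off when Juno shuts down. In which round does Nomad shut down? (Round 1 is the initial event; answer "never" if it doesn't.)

4

Round 1 — Juno shuts down (initial).
  Lumen: +95 → 95 ≥ 80
  Nomad: +90 → 90 < 110
  Prism: +20 → 20 < 50
Round 2 — Lumen shuts down.
  Delta: +30 → 30 < 60
  Prism: +70 → 90 ≥ 50
Round 3 — Prism shuts down.
  Nomad: +70 → 160 ≥ 110
Round 4 — Nomad shuts down.
  Delta: +60 → 90 ≥ 60
  Kestrel: +40 → 40 < 90
Round 5 — Delta shuts down.
No further shutdowns.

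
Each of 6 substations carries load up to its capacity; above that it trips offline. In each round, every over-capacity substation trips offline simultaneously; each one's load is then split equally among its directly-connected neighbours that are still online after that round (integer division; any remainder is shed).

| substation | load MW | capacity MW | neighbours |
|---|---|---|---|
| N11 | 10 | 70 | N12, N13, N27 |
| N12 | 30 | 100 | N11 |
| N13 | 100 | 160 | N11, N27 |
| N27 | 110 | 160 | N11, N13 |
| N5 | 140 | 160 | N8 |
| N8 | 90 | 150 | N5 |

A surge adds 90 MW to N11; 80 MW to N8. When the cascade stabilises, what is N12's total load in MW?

63

Round 1 — N11 at 100 > 70; N8 at 170 > 150. N11, N8 trip offline.
  N11 sheds 100 MW to N12, N13, N27: 33 each (1 lost).
    N12: 30+33 = 63 ≤ 100
    N13: 100+33 = 133 ≤ 160
    N27: 110+33 = 143 ≤ 160
  N8 sheds 170 MW to N5: 170 each.
    N5: 140+170 = 310 > 160
Round 2 — N5 trips offline.
  N5 sheds 310 MW: no online neighbours, lost.
No further trips.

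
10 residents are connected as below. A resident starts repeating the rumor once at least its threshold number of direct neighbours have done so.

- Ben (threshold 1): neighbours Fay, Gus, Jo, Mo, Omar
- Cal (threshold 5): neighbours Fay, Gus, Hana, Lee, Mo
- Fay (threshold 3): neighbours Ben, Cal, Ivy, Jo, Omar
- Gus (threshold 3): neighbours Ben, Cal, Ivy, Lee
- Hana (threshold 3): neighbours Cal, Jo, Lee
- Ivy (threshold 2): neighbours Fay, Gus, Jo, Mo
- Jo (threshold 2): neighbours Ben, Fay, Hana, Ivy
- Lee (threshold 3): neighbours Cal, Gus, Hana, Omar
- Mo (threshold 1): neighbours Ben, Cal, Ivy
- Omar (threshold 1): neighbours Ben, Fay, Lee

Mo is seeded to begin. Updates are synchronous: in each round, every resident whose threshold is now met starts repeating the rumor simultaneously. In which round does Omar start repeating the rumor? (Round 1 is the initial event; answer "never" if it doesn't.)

3

Round 1 — Mo starts repeating the rumor (initial).
Round 2 — checking thresholds:
  Ben: 1 of 5 neighbours ≥ 1, starts repeating the rumor.
  Cal: 1 of 5 neighbours < 5, holds.
  Ivy: 1 of 4 neighbours < 2, holds.
Round 3 — checking thresholds:
  Cal: 1 of 5 neighbours < 5, holds.
  Fay: 1 of 5 neighbours < 3, holds.
  Gus: 1 of 4 neighbours < 3, holds.
  Ivy: 1 of 4 neighbours < 2, holds.
  Jo: 1 of 4 neighbours < 2, holds.
  Omar: 1 of 3 neighbours ≥ 1, starts repeating the rumor.
Round 4 — no new spreads; cascade stops.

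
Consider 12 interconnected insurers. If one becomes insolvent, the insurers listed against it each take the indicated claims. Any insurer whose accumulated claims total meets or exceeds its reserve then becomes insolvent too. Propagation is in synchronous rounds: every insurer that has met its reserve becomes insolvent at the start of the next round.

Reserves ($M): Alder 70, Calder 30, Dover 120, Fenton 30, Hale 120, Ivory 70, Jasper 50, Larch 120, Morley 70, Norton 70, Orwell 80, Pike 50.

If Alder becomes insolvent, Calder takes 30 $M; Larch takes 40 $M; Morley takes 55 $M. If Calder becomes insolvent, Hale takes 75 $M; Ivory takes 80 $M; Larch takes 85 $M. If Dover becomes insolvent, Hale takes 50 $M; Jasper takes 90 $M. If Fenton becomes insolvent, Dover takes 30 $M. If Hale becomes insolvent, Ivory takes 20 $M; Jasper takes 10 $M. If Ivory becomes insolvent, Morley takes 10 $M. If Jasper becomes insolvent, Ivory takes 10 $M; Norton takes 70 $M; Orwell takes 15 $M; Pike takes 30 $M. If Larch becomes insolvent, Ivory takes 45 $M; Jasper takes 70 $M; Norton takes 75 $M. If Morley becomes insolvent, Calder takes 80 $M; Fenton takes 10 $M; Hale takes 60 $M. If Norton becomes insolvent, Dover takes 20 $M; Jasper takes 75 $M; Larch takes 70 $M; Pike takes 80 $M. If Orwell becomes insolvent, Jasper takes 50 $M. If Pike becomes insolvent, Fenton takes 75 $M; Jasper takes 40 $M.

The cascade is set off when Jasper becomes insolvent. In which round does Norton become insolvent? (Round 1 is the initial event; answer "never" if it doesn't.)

Round 1 — Jasper becomes insolvent (initial).
  Ivory: +10 → 10 < 70
  Norton: +70 → 70 ≥ 70
  Orwell: +15 → 15 < 80
  Pike: +30 → 30 < 50
Round 2 — Norton becomes insolvent.
  Dover: +20 → 20 < 120
  Larch: +70 → 70 < 120
  Pike: +80 → 110 ≥ 50
Round 3 — Pike becomes insolvent.
  Fenton: +75 → 75 ≥ 30
Round 4 — Fenton becomes insolvent.
  Dover: +30 → 50 < 120
No further insolvencies.

2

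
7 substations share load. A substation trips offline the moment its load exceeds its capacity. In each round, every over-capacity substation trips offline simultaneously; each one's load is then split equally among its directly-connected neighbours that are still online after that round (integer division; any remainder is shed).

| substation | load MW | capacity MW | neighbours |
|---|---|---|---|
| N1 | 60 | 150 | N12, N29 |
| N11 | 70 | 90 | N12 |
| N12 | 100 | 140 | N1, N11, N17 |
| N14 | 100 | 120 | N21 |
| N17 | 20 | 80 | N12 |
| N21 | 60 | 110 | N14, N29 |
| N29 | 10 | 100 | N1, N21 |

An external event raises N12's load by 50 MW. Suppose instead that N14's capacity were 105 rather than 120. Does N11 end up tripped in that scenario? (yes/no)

With N14's capacity at 105:
Round 1 — N12 at 150 > 140. N12 trips offline.
  N12 sheds 150 MW to N1, N11, N17: 50 each.
    N1: 60+50 = 110 ≤ 150
    N11: 70+50 = 120 > 90
    N17: 20+50 = 70 ≤ 80
Round 2 — N11 trips offline.
  N11 sheds 120 MW: no online neighbours, lost.
No further trips.

yes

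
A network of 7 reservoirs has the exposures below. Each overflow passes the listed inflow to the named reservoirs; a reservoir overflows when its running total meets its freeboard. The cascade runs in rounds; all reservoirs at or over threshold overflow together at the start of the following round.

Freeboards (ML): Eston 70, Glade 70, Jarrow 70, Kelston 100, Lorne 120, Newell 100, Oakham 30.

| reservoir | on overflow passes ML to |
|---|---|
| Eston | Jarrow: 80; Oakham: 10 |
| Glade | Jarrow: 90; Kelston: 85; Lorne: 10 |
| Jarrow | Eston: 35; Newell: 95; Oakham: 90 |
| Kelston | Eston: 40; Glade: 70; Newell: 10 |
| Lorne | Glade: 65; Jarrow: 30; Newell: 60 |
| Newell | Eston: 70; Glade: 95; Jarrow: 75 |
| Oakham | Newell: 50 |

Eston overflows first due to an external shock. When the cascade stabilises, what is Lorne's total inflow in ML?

10

Round 1 — Eston overflows (initial).
  Jarrow: +80 → 80 ≥ 70
  Oakham: +10 → 10 < 30
Round 2 — Jarrow overflows.
  Newell: +95 → 95 < 100
  Oakham: +90 → 100 ≥ 30
Round 3 — Oakham overflows.
  Newell: +50 → 145 ≥ 100
Round 4 — Newell overflows.
  Glade: +95 → 95 ≥ 70
Round 5 — Glade overflows.
  Kelston: +85 → 85 < 100
  Lorne: +10 → 10 < 120
No further overflows.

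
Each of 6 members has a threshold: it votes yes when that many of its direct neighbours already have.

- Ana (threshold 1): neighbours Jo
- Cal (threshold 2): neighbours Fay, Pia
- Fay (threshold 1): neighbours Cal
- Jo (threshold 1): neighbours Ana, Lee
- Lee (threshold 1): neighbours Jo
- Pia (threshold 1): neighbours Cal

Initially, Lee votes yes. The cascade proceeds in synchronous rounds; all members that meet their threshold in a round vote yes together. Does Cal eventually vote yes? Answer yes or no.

no

Round 1 — Lee votes yes (initial).
Round 2 — checking thresholds:
  Jo: 1 of 2 neighbours ≥ 1, votes yes.
Round 3 — checking thresholds:
  Ana: 1 of 1 neighbours ≥ 1, votes yes.
Round 4 — no new yes votes; cascade stops.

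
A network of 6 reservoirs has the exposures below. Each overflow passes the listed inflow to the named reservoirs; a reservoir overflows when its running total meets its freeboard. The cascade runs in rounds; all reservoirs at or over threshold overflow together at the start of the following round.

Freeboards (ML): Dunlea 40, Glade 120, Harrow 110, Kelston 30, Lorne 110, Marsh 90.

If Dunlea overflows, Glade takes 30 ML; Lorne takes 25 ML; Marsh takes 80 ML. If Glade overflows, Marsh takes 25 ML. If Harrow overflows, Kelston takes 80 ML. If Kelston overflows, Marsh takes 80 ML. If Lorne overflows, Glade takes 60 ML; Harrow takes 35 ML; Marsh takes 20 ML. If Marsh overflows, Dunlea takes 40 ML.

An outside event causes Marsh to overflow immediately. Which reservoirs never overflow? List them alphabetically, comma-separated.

Glade, Harrow, Kelston, Lorne

Round 1 — Marsh overflows (initial).
  Dunlea: +40 → 40 ≥ 40
Round 2 — Dunlea overflows.
  Glade: +30 → 30 < 120
  Lorne: +25 → 25 < 110
No further overflows.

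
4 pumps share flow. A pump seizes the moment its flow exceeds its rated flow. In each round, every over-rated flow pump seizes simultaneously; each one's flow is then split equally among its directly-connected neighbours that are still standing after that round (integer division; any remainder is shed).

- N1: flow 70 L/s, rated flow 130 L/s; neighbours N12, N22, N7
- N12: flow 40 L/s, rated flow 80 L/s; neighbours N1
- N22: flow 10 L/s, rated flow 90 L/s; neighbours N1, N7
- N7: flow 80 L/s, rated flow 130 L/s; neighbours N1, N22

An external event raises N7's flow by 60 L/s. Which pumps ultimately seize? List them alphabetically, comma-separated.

N1, N12, N22, N7

Round 1 — N7 at 140 > 130. N7 seizes.
  N7 sheds 140 L/s to N1, N22: 70 each.
    N1: 70+70 = 140 > 130
    N22: 10+70 = 80 ≤ 90
Round 2 — N1 seizes.
  N1 sheds 140 L/s to N12, N22: 70 each.
    N12: 40+70 = 110 > 80
    N22: 80+70 = 150 > 90
Round 3 — N12, N22 seize.
  N12 sheds 110 L/s: no online neighbours, lost.
  N22 sheds 150 L/s: no online neighbours, lost.
No further seizures.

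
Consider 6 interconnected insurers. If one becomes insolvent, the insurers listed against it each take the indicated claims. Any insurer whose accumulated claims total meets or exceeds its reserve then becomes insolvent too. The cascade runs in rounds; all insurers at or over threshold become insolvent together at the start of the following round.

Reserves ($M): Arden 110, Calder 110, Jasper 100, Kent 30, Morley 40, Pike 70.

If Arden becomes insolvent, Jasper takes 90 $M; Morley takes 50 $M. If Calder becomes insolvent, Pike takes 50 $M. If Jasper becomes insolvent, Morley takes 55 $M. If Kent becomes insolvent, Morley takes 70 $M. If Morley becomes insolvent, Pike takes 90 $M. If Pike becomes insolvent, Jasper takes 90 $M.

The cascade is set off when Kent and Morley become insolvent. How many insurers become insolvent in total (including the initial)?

Round 1 — Kent, Morley become insolvent (initial).
  Pike: +90 → 90 ≥ 70
Round 2 — Pike becomes insolvent.
  Jasper: +90 → 90 < 100
No further insolvencies.

3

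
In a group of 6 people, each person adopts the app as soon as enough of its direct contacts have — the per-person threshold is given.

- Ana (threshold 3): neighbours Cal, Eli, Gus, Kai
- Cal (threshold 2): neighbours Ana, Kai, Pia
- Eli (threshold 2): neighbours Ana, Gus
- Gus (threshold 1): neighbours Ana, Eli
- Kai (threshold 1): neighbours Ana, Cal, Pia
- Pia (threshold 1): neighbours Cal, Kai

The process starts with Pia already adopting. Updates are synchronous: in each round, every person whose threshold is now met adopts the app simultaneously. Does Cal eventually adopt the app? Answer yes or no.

yes

Round 1 — Pia adopts the app (initial).
Round 2 — checking thresholds:
  Cal: 1 of 3 neighbours < 2, below threshold.
  Kai: 1 of 3 neighbours ≥ 1, adopts the app.
Round 3 — checking thresholds:
  Ana: 1 of 4 neighbours < 3, below threshold.
  Cal: 2 of 3 neighbours ≥ 2, adopts the app.
Round 4 — no new adoptions; cascade stops.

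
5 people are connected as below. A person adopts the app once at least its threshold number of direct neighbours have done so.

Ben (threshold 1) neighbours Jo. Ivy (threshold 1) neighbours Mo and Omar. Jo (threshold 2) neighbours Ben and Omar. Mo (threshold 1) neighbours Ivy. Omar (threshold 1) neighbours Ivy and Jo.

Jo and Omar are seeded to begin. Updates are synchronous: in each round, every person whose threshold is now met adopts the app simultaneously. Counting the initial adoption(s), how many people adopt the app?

Round 1 — Jo, Omar adopt the app (initial).
Round 2 — checking thresholds:
  Ben: 1 of 1 neighbours ≥ 1, adopts the app.
  Ivy: 1 of 2 neighbours ≥ 1, adopts the app.
Round 3 — checking thresholds:
  Mo: 1 of 1 neighbours ≥ 1, adopts the app.
Round 4 — no new adoptions; cascade stops.

5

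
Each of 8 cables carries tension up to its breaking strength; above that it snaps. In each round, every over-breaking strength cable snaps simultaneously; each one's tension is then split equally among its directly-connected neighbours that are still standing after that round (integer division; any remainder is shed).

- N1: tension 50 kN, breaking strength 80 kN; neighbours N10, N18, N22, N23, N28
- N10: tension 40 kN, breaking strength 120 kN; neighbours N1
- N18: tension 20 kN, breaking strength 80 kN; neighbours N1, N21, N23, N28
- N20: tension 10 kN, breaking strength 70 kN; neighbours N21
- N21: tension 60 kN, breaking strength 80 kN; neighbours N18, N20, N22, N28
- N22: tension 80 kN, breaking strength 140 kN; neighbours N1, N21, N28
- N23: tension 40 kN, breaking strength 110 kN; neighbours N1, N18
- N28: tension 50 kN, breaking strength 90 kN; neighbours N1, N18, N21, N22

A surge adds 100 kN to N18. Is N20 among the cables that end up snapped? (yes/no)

Round 1 — N18 at 120 > 80. N18 snaps.
  N18 sheds 120 kN to N1, N21, N23, N28: 30 each.
    N1: 50+30 = 80 ≤ 80
    N21: 60+30 = 90 > 80
    N23: 40+30 = 70 ≤ 110
    N28: 50+30 = 80 ≤ 90
Round 2 — N21 snaps.
  N21 sheds 90 kN to N20, N22, N28: 30 each.
    N20: 10+30 = 40 ≤ 70
    N22: 80+30 = 110 ≤ 140
    N28: 80+30 = 110 > 90
Round 3 — N28 snaps.
  N28 sheds 110 kN to N1, N22: 55 each.
    N1: 80+55 = 135 > 80
    N22: 110+55 = 165 > 140
Round 4 — N1, N22 snap.
  N1 sheds 135 kN to N10, N23: 67 each (1 lost).
    N10: 40+67 = 107 ≤ 120
    N23: 70+67 = 137 > 110
  N22 sheds 165 kN: no online neighbours, lost.
Round 5 — N23 snaps.
  N23 sheds 137 kN: no online neighbours, lost.
No further breaks.

no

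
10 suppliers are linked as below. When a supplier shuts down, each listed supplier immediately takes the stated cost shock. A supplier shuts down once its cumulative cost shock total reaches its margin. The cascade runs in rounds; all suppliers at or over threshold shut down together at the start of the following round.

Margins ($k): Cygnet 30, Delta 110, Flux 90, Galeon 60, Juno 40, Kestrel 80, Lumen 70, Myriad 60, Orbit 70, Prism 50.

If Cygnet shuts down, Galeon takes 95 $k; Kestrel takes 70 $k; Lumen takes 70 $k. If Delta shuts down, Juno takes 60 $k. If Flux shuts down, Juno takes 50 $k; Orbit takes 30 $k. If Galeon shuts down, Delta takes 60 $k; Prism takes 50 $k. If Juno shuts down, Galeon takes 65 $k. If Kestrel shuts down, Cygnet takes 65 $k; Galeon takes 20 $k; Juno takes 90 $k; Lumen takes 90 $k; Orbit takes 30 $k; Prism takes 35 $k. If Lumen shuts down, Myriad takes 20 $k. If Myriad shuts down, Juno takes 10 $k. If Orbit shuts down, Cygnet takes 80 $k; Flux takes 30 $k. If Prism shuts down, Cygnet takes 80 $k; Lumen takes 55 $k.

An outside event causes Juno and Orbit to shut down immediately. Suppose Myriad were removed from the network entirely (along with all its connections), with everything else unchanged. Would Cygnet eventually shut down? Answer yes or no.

yes

With Myriad removed:
Round 1 — Juno, Orbit shut down (initial).
  Cygnet: +80 → 80 ≥ 30
  Flux: +30 → 30 < 90
  Galeon: +65 → 65 ≥ 60
Round 2 — Cygnet, Galeon shut down.
  Delta: +60 → 60 < 110
  Kestrel: +70 → 70 < 80
  Lumen: +70 → 70 ≥ 70
  Prism: +50 → 50 ≥ 50
Round 3 — Lumen, Prism shut down.
No further shutdowns.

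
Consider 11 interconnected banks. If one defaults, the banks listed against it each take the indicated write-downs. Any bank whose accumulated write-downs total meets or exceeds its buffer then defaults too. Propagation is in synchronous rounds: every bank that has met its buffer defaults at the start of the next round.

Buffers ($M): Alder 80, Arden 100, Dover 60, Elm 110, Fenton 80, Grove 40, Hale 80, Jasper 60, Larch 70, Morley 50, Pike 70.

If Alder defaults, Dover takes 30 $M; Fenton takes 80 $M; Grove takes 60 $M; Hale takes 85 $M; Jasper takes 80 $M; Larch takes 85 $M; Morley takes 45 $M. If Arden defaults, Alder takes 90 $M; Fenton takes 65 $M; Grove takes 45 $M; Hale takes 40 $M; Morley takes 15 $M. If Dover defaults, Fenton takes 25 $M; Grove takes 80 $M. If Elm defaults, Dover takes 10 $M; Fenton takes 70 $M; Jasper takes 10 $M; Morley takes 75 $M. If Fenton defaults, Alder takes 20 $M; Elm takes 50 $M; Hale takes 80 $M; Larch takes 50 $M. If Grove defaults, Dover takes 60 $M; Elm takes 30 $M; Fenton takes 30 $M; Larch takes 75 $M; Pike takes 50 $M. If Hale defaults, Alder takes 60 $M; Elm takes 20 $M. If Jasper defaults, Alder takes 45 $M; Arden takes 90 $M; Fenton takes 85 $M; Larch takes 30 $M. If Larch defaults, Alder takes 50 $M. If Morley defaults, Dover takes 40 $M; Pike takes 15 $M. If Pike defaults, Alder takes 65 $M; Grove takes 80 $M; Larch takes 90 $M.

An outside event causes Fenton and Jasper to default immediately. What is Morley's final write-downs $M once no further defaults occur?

45

Round 1 — Fenton, Jasper default (initial).
  Alder: +20+45 → 65 < 80
  Arden: +90 → 90 < 100
  Elm: +50 → 50 < 110
  Hale: +80 → 80 ≥ 80
  Larch: +50+30 → 80 ≥ 70
Round 2 — Hale, Larch default.
  Alder: +60+50 → 175 ≥ 80
  Elm: +20 → 70 < 110
Round 3 — Alder defaults.
  Dover: +30 → 30 < 60
  Grove: +60 → 60 ≥ 40
  Morley: +45 → 45 < 50
Round 4 — Grove defaults.
  Dover: +60 → 90 ≥ 60
  Elm: +30 → 100 < 110
  Pike: +50 → 50 < 70
Round 5 — Dover defaults.
No further defaults.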